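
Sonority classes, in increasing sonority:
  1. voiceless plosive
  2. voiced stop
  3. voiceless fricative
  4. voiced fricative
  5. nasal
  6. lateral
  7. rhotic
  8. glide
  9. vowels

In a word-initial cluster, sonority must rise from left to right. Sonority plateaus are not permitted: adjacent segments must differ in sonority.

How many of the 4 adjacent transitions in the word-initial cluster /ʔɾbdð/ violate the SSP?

/ʔ/: voiceless plosive = 1.
/ɾ/: rhotic = 7.
/b/: voiced stop = 2.
/d/: voiced stop = 2.
/ð/: voiced fricative = 4.
/ʔ/→/ɾ/: 1→7 (rises) — ok.
/ɾ/→/b/: 7→2 (does not rise) — violation.
/b/→/d/: 2→2 (plateau) — violation.
/d/→/ð/: 2→4 (rises) — ok.

2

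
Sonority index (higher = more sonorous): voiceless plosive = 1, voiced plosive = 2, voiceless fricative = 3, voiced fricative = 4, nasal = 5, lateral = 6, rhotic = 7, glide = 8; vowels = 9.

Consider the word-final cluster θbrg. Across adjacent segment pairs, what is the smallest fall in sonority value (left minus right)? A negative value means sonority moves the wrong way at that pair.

/θ/: voiceless fricative = 3.
/b/: voiced plosive = 2.
/r/: rhotic = 7.
/g/: voiced plosive = 2.
/θ/→/b/: change +1.
/b/→/r/: change -5.
/r/→/g/: change +5.
Minimum = -5.

-5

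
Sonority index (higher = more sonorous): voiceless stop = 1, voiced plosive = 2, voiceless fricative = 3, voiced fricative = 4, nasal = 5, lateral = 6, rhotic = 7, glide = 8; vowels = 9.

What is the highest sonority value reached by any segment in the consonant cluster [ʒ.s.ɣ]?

/ʒ/: voiced fricative = 4.
/s/: voiceless fricative = 3.
/ɣ/: voiced fricative = 4.
The maximum is 4.

4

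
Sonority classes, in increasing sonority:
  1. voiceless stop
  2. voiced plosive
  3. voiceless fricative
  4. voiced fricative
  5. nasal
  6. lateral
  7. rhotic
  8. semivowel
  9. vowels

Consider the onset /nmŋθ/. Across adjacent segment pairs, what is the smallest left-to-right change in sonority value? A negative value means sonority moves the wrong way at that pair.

/n/ is a nasal (sonority 5).
/m/ is a nasal (sonority 5).
/ŋ/ is a nasal (sonority 5).
/θ/ is a voiceless fricative (sonority 3).
/n/→/m/: change +0.
/m/→/ŋ/: change +0.
/ŋ/→/θ/: change -2.
Minimum = -2.

-2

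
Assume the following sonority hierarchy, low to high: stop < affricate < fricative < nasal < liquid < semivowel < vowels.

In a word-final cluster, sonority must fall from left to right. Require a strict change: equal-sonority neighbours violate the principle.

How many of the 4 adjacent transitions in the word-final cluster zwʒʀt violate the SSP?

/z/ — fricative, sonority 3.
/w/ — semivowel, sonority 6.
/ʒ/ — fricative, sonority 3.
/ʀ/ — liquid, sonority 5.
/t/ — stop, sonority 1.
/z/→/w/: 3→6 (does not fall) — violation.
/w/→/ʒ/: 6→3 (falls) — ok.
/ʒ/→/ʀ/: 3→5 (does not fall) — violation.
/ʀ/→/t/: 5→1 (falls) — ok.

2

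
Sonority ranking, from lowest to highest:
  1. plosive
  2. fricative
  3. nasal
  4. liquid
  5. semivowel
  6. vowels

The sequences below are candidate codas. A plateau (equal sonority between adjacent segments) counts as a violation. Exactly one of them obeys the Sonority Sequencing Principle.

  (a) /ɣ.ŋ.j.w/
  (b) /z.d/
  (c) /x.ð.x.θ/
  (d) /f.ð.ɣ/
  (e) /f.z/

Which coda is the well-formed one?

b

(a) sonority 2-3-5-5: ill-formed.
(b) sonority 2-1: well-formed.
(c) sonority 2-2-2-2: ill-formed.
(d) sonority 2-2-2: ill-formed.
(e) sonority 2-2: ill-formed.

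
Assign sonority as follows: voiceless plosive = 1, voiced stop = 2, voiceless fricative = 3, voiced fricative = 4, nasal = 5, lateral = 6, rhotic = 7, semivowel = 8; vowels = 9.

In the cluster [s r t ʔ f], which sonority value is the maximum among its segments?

7

/s/: voiceless fricative = 3.
/r/: rhotic = 7.
/t/: voiceless plosive = 1.
/ʔ/: voiceless plosive = 1.
/f/: voiceless fricative = 3.
The maximum is 7.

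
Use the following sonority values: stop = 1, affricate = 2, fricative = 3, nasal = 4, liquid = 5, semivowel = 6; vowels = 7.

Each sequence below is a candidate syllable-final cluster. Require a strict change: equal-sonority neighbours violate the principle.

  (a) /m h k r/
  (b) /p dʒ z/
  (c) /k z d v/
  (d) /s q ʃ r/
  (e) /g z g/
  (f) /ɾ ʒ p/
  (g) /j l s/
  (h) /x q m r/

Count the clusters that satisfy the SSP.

(a) 4-3-1-5 → violates
(b) 1-2-3 → violates
(c) 1-3-1-3 → violates
(d) 3-1-3-5 → violates
(e) 1-3-1 → violates
(f) 5-3-1 → obeys
(g) 6-5-3 → obeys
(h) 3-1-4-5 → violates

2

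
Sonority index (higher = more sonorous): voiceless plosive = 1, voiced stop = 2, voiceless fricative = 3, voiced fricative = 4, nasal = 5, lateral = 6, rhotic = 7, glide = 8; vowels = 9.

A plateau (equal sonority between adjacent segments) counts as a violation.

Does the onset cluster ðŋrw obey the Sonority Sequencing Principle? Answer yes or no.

yes

/ð/ is a voiced fricative (sonority 4).
/ŋ/ is a nasal (sonority 5).
/r/ is a rhotic (sonority 7).
/w/ is a glide (sonority 8).
The profile 4-5-7-8 strictly rises, so the onset cluster satisfies the SSP.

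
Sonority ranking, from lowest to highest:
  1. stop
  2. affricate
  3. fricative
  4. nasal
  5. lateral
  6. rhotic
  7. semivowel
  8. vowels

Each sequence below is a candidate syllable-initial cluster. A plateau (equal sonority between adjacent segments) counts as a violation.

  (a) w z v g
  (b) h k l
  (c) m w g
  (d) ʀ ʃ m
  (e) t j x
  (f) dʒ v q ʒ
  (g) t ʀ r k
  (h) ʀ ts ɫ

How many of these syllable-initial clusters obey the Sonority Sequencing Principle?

0

(a) sonority 7-3-3-1: ill-formed.
(b) sonority 3-1-5: ill-formed.
(c) sonority 4-7-1: ill-formed.
(d) sonority 6-3-4: ill-formed.
(e) sonority 1-7-3: ill-formed.
(f) sonority 2-3-1-3: ill-formed.
(g) sonority 1-6-6-1: ill-formed.
(h) sonority 6-2-5: ill-formed.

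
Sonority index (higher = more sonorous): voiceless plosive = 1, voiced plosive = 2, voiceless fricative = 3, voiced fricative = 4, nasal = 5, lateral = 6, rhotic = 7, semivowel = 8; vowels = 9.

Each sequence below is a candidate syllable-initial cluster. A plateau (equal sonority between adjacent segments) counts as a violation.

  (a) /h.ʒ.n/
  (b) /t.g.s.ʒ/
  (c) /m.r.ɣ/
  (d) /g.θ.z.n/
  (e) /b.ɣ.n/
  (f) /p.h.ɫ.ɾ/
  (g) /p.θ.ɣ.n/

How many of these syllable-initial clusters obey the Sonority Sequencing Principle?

(a) /h.ʒ.n/: profile 3-4-5 — obeys.
(b) /t.g.s.ʒ/: profile 1-2-3-4 — obeys.
(c) /m.r.ɣ/: profile 5-7-4 — violates.
(d) /g.θ.z.n/: profile 2-3-4-5 — obeys.
(e) /b.ɣ.n/: profile 2-4-5 — obeys.
(f) /p.h.ɫ.ɾ/: profile 1-3-6-7 — obeys.
(g) /p.θ.ɣ.n/: profile 1-3-4-5 — obeys.

6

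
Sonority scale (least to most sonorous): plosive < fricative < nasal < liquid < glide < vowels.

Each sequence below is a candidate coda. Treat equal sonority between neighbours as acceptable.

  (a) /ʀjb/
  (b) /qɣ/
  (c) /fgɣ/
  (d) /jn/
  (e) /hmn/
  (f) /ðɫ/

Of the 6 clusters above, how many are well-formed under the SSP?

(a) 4-5-1 → violates
(b) 1-2 → violates
(c) 2-1-2 → violates
(d) 5-3 → obeys
(e) 2-3-3 → violates
(f) 2-4 → violates

1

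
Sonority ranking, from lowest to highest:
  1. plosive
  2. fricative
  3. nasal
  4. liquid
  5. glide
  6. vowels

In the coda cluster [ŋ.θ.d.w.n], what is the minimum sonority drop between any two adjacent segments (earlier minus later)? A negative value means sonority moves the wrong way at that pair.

-4

/ŋ/ — nasal, sonority 3.
/θ/ — fricative, sonority 2.
/d/ — plosive, sonority 1.
/w/ — glide, sonority 5.
/n/ — nasal, sonority 3.
/ŋ/→/θ/: change +1.
/θ/→/d/: change +1.
/d/→/w/: change -4.
/w/→/n/: change +2.
Minimum = -4.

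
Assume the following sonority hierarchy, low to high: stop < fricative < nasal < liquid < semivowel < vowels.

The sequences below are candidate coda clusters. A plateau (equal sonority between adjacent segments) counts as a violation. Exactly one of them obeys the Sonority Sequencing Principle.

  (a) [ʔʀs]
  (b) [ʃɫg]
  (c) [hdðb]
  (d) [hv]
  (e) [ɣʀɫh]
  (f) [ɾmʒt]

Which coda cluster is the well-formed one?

(a) sonority 1-4-2: ill-formed.
(b) sonority 2-4-1: ill-formed.
(c) sonority 2-1-2-1: ill-formed.
(d) sonority 2-2: ill-formed.
(e) sonority 2-4-4-2: ill-formed.
(f) sonority 4-3-2-1: well-formed.

f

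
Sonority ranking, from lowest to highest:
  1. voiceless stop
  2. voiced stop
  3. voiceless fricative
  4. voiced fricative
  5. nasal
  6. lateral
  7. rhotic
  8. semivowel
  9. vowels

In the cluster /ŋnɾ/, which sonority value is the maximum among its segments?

/ŋ/: nasal = 5.
/n/: nasal = 5.
/ɾ/: rhotic = 7.
The maximum is 7.

7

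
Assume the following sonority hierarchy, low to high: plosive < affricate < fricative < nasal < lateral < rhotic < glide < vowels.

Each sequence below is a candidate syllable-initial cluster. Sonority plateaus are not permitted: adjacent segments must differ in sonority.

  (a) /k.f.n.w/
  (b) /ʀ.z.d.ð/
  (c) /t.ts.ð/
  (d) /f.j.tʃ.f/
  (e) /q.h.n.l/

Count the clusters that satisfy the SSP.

(a) /k.f.n.w/: profile 1-3-4-7 — obeys.
(b) /ʀ.z.d.ð/: profile 6-3-1-3 — violates.
(c) /t.ts.ð/: profile 1-2-3 — obeys.
(d) /f.j.tʃ.f/: profile 3-7-2-3 — violates.
(e) /q.h.n.l/: profile 1-3-4-5 — obeys.

3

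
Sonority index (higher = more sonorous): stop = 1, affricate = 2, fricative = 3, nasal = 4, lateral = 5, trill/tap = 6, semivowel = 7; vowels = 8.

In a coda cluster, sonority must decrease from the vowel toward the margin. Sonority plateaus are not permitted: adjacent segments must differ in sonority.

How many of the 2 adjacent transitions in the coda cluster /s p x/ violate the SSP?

/s/ is a fricative (sonority 3).
/p/ is a stop (sonority 1).
/x/ is a fricative (sonority 3).
/s/→/p/: 3→1 (falls) — ok.
/p/→/x/: 1→3 (does not fall) — violation.

1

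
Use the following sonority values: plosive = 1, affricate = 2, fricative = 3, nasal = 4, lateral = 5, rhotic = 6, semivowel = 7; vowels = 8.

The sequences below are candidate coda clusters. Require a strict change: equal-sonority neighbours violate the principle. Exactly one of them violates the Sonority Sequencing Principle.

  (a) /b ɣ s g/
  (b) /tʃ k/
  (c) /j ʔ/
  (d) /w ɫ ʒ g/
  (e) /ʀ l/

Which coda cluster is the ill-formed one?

a

(a) sonority 1-3-3-1: ill-formed.
(b) sonority 2-1: well-formed.
(c) sonority 7-1: well-formed.
(d) sonority 7-5-3-1: well-formed.
(e) sonority 6-5: well-formed.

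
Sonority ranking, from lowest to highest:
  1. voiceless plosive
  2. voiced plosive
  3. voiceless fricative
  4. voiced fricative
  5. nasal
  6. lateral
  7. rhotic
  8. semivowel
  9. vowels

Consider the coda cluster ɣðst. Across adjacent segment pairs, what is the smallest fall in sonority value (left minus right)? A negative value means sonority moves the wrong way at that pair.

/ɣ/: voiced fricative = 4.
/ð/: voiced fricative = 4.
/s/: voiceless fricative = 3.
/t/: voiceless plosive = 1.
/ɣ/→/ð/: change +0.
/ð/→/s/: change +1.
/s/→/t/: change +2.
Minimum = 0.

0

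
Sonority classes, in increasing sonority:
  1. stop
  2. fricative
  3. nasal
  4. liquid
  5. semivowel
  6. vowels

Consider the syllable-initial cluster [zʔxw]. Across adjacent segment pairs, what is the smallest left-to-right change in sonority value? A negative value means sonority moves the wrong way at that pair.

-1

/z/ — fricative, sonority 2.
/ʔ/ — stop, sonority 1.
/x/ — fricative, sonority 2.
/w/ — semivowel, sonority 5.
/z/→/ʔ/: change -1.
/ʔ/→/x/: change +1.
/x/→/w/: change +3.
Minimum = -1.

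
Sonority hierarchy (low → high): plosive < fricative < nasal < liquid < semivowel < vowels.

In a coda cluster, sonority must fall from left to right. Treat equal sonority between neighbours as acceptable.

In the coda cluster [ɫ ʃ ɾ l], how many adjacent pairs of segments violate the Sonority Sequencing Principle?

1

/ɫ/ — liquid, sonority 4.
/ʃ/ — fricative, sonority 2.
/ɾ/ — liquid, sonority 4.
/l/ — liquid, sonority 4.
/ɫ/→/ʃ/: 4→2 (falls) — ok.
/ʃ/→/ɾ/: 2→4 (does not fall) — violation.
/ɾ/→/l/: 4→4 (plateau, allowed) — ok.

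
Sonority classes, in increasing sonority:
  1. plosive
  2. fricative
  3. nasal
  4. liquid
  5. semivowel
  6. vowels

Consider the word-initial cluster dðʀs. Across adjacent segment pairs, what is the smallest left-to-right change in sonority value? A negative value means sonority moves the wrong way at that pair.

-2

/d/: plosive = 1.
/ð/: fricative = 2.
/ʀ/: liquid = 4.
/s/: fricative = 2.
/d/→/ð/: change +1.
/ð/→/ʀ/: change +2.
/ʀ/→/s/: change -2.
Minimum = -2.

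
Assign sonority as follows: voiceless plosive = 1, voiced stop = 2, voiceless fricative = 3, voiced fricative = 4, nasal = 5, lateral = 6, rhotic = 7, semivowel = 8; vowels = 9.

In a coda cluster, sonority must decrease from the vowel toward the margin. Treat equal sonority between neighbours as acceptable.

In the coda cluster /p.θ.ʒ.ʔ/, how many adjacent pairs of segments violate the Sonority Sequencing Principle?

2

/p/ — voiceless plosive, sonority 1.
/θ/ — voiceless fricative, sonority 3.
/ʒ/ — voiced fricative, sonority 4.
/ʔ/ — voiceless plosive, sonority 1.
/p/→/θ/: 1→3 (does not fall) — violation.
/θ/→/ʒ/: 3→4 (does not fall) — violation.
/ʒ/→/ʔ/: 4→1 (falls) — ok.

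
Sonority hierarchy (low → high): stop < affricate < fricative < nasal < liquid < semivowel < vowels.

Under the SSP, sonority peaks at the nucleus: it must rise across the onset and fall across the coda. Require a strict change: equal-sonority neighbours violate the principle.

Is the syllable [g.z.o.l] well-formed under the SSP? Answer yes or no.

Onset: /g/ is a stop (sonority 1), /z/ is a fricative (sonority 3); then the nucleus /o/ (sonority 7).
Onset profile 1-3-7 — rises to the nucleus.
Coda: /l/ is a liquid (sonority 5).
Coda profile 7-5 — falls from the nucleus.

yes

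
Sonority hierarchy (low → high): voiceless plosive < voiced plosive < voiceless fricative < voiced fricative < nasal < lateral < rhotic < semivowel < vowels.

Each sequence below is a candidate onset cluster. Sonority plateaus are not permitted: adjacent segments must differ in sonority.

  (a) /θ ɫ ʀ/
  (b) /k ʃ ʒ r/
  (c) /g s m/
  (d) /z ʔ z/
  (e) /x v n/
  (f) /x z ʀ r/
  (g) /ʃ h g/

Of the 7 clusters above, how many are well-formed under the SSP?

4

(a) sonority 3-6-7: well-formed.
(b) sonority 1-3-4-7: well-formed.
(c) sonority 2-3-5: well-formed.
(d) sonority 4-1-4: ill-formed.
(e) sonority 3-4-5: well-formed.
(f) sonority 3-4-7-7: ill-formed.
(g) sonority 3-3-2: ill-formed.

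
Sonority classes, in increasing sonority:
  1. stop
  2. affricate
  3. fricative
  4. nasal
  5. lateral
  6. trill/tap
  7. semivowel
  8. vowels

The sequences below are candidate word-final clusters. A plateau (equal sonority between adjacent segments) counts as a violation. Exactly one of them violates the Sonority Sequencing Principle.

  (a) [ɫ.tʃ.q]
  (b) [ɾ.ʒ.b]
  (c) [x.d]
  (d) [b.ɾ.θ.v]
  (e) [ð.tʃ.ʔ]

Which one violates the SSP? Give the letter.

(a) [ɫ.tʃ.q]: profile 5-2-1 — obeys.
(b) [ɾ.ʒ.b]: profile 6-3-1 — obeys.
(c) [x.d]: profile 3-1 — obeys.
(d) [b.ɾ.θ.v]: profile 1-6-3-3 — violates.
(e) [ð.tʃ.ʔ]: profile 3-2-1 — obeys.

d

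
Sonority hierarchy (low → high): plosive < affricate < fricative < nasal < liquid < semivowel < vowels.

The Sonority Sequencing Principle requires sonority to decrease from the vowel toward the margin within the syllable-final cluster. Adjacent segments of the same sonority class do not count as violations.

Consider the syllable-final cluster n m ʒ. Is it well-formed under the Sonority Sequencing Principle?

/n/ — nasal, sonority 4.
/m/ — nasal, sonority 4.
/ʒ/ — fricative, sonority 3.
The profile 4-4-3 is non-increasing (plateaus allowed), so the syllable-final cluster satisfies the SSP.

yes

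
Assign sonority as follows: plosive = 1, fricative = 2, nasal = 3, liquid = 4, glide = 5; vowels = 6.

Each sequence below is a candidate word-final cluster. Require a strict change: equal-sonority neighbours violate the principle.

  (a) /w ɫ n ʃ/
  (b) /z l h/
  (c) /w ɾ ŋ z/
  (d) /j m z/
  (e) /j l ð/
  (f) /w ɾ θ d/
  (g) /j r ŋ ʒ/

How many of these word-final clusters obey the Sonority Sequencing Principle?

(a) /w ɫ n ʃ/: profile 5-4-3-2 — obeys.
(b) /z l h/: profile 2-4-2 — violates.
(c) /w ɾ ŋ z/: profile 5-4-3-2 — obeys.
(d) /j m z/: profile 5-3-2 — obeys.
(e) /j l ð/: profile 5-4-2 — obeys.
(f) /w ɾ θ d/: profile 5-4-2-1 — obeys.
(g) /j r ŋ ʒ/: profile 5-4-3-2 — obeys.

6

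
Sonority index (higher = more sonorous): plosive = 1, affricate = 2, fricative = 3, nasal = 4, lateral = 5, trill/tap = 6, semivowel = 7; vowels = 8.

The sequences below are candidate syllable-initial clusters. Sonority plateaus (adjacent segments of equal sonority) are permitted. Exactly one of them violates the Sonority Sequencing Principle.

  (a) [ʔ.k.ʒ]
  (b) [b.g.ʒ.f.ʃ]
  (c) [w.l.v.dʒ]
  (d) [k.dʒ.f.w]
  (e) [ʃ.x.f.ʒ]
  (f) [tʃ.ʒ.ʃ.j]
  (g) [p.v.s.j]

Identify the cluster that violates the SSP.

(a) [ʔ.k.ʒ]: profile 1-1-3 — obeys.
(b) [b.g.ʒ.f.ʃ]: profile 1-1-3-3-3 — obeys.
(c) [w.l.v.dʒ]: profile 7-5-3-2 — violates.
(d) [k.dʒ.f.w]: profile 1-2-3-7 — obeys.
(e) [ʃ.x.f.ʒ]: profile 3-3-3-3 — obeys.
(f) [tʃ.ʒ.ʃ.j]: profile 2-3-3-7 — obeys.
(g) [p.v.s.j]: profile 1-3-3-7 — obeys.

c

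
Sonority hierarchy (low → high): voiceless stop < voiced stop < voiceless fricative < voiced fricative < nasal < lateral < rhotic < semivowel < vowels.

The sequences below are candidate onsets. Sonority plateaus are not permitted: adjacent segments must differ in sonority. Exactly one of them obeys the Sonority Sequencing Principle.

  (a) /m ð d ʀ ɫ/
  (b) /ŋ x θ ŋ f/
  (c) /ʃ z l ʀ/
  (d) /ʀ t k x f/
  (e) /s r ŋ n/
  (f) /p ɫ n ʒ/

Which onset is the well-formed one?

(a) /m ð d ʀ ɫ/: profile 5-4-2-7-6 — violates.
(b) /ŋ x θ ŋ f/: profile 5-3-3-5-3 — violates.
(c) /ʃ z l ʀ/: profile 3-4-6-7 — obeys.
(d) /ʀ t k x f/: profile 7-1-1-3-3 — violates.
(e) /s r ŋ n/: profile 3-7-5-5 — violates.
(f) /p ɫ n ʒ/: profile 1-6-5-4 — violates.

c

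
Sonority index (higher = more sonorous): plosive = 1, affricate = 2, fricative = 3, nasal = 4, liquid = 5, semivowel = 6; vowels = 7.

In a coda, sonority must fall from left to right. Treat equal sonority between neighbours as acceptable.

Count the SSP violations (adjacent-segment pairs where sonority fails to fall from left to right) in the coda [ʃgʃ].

/ʃ/: fricative = 3.
/g/: plosive = 1.
/ʃ/: fricative = 3.
/ʃ/→/g/: 3→1 (falls) — ok.
/g/→/ʃ/: 1→3 (does not fall) — violation.

1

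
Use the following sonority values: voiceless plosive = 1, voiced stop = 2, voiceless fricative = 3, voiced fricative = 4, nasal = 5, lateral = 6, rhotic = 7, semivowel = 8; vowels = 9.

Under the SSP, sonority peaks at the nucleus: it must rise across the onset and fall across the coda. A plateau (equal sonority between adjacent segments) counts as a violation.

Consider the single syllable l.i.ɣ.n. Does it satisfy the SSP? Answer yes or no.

Onset: /l/ is a lateral (sonority 6); then the nucleus /i/ (sonority 9).
Onset profile 6-9 — rises to the nucleus.
Coda: /ɣ/ is a voiced fricative (sonority 4), /n/ is a nasal (sonority 5).
Coda profile 9-4-5 — does not strictly fall throughout.

no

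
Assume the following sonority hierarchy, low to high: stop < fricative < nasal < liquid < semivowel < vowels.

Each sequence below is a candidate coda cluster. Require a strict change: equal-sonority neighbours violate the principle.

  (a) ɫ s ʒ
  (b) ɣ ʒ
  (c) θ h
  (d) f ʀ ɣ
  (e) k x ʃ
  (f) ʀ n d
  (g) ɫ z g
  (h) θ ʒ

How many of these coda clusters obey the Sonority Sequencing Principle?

2

(a) sonority 4-2-2: ill-formed.
(b) sonority 2-2: ill-formed.
(c) sonority 2-2: ill-formed.
(d) sonority 2-4-2: ill-formed.
(e) sonority 1-2-2: ill-formed.
(f) sonority 4-3-1: well-formed.
(g) sonority 4-2-1: well-formed.
(h) sonority 2-2: ill-formed.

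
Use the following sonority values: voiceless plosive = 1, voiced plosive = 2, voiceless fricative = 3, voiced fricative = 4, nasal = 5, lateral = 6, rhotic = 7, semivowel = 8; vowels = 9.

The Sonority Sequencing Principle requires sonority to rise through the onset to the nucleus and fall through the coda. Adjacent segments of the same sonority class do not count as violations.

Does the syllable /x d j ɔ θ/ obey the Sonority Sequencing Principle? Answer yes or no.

no

Onset: /x/ is a voiceless fricative (sonority 3), /d/ is a voiced plosive (sonority 2), /j/ is a semivowel (sonority 8); then the nucleus /ɔ/ (sonority 9).
Onset profile 3-2-8-9 — does not rise throughout.
Coda: /θ/ is a voiceless fricative (sonority 3).
Coda profile 9-3 — falls from the nucleus.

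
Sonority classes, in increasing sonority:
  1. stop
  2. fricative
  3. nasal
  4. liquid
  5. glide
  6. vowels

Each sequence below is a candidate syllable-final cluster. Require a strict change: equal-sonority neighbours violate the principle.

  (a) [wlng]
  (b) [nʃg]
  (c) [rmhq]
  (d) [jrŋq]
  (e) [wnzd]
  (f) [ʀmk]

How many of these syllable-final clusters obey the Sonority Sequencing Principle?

(a) sonority 5-4-3-1: well-formed.
(b) sonority 3-2-1: well-formed.
(c) sonority 4-3-2-1: well-formed.
(d) sonority 5-4-3-1: well-formed.
(e) sonority 5-3-2-1: well-formed.
(f) sonority 4-3-1: well-formed.

6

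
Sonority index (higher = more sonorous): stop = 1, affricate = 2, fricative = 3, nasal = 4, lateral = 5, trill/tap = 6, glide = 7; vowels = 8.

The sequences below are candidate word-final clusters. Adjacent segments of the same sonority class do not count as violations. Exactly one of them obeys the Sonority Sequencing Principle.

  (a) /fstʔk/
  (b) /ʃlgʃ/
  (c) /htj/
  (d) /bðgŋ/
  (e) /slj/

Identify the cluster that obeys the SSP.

a

(a) /fstʔk/: profile 3-3-1-1-1 — obeys.
(b) /ʃlgʃ/: profile 3-5-1-3 — violates.
(c) /htj/: profile 3-1-7 — violates.
(d) /bðgŋ/: profile 1-3-1-4 — violates.
(e) /slj/: profile 3-5-7 — violates.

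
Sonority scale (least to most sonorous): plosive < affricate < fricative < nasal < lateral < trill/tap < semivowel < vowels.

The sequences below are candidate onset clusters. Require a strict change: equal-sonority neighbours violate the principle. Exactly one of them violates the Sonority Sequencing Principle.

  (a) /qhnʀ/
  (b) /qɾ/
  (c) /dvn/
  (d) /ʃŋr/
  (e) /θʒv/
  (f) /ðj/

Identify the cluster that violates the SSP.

e

(a) sonority 1-3-4-6: well-formed.
(b) sonority 1-6: well-formed.
(c) sonority 1-3-4: well-formed.
(d) sonority 3-4-6: well-formed.
(e) sonority 3-3-3: ill-formed.
(f) sonority 3-7: well-formed.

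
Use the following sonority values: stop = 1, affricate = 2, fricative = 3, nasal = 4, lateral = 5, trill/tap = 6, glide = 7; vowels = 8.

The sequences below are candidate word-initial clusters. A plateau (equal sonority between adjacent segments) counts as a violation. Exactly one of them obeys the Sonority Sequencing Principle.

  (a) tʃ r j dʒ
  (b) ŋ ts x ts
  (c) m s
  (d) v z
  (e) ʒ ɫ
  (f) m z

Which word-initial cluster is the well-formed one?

e

(a) sonority 2-6-7-2: ill-formed.
(b) sonority 4-2-3-2: ill-formed.
(c) sonority 4-3: ill-formed.
(d) sonority 3-3: ill-formed.
(e) sonority 3-5: well-formed.
(f) sonority 4-3: ill-formed.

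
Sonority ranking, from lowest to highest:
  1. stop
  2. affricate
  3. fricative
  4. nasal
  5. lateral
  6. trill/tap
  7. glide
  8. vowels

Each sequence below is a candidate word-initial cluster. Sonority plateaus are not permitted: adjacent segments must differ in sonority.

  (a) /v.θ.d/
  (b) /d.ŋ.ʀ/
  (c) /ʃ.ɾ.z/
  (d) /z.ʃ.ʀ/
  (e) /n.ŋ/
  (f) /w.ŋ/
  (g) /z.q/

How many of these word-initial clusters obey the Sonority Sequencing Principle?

(a) sonority 3-3-1: ill-formed.
(b) sonority 1-4-6: well-formed.
(c) sonority 3-6-3: ill-formed.
(d) sonority 3-3-6: ill-formed.
(e) sonority 4-4: ill-formed.
(f) sonority 7-4: ill-formed.
(g) sonority 3-1: ill-formed.

1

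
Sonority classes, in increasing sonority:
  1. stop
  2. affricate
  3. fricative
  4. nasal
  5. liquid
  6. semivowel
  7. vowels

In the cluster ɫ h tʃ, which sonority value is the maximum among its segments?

/ɫ/ is a liquid (sonority 5).
/h/ is a fricative (sonority 3).
/tʃ/ is an affricate (sonority 2).
The maximum is 5.

5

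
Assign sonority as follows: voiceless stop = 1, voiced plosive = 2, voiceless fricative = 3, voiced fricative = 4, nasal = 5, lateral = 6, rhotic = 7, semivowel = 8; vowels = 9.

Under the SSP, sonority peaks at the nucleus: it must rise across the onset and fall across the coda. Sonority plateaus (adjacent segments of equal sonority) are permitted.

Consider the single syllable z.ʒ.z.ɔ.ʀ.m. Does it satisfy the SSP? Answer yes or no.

Onset: /z/ is a voiced fricative (sonority 4), /ʒ/ is a voiced fricative (sonority 4), /z/ is a voiced fricative (sonority 4); then the nucleus /ɔ/ (sonority 9).
Onset profile 4-4-4-9 — rises to the nucleus.
Coda: /ʀ/ is a rhotic (sonority 7), /m/ is a nasal (sonority 5).
Coda profile 9-7-5 — falls from the nucleus.

yes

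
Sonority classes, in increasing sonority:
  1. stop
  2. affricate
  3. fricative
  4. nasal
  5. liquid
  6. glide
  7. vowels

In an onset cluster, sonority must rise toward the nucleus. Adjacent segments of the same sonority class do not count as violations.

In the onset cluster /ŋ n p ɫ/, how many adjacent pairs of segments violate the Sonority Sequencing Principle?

1

/ŋ/: nasal = 4.
/n/: nasal = 4.
/p/: stop = 1.
/ɫ/: liquid = 5.
/ŋ/→/n/: 4→4 (plateau, allowed) — ok.
/n/→/p/: 4→1 (does not rise) — violation.
/p/→/ɫ/: 1→5 (rises) — ok.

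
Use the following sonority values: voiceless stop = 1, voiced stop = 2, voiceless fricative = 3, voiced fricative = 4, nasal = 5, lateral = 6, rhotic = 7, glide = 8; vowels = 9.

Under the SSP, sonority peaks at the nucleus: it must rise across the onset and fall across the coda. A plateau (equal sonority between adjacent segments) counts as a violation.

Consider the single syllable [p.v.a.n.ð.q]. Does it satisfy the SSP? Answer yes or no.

yes

Onset: /p/ is a voiceless stop (sonority 1), /v/ is a voiced fricative (sonority 4); then the nucleus /a/ (sonority 9).
Onset profile 1-4-9 — rises to the nucleus.
Coda: /n/ is a nasal (sonority 5), /ð/ is a voiced fricative (sonority 4), /q/ is a voiceless stop (sonority 1).
Coda profile 9-5-4-1 — falls from the nucleus.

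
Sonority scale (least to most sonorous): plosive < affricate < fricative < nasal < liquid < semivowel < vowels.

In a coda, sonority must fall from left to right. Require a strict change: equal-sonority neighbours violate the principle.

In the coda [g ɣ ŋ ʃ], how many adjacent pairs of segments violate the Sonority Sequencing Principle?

2

/g/: plosive = 1.
/ɣ/: fricative = 3.
/ŋ/: nasal = 4.
/ʃ/: fricative = 3.
/g/→/ɣ/: 1→3 (does not fall) — violation.
/ɣ/→/ŋ/: 3→4 (does not fall) — violation.
/ŋ/→/ʃ/: 4→3 (falls) — ok.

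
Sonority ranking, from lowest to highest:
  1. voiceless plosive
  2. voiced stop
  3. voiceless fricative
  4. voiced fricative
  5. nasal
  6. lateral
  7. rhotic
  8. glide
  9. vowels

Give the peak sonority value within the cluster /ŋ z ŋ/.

/ŋ/: nasal = 5.
/z/: voiced fricative = 4.
/ŋ/: nasal = 5.
The maximum is 5.

5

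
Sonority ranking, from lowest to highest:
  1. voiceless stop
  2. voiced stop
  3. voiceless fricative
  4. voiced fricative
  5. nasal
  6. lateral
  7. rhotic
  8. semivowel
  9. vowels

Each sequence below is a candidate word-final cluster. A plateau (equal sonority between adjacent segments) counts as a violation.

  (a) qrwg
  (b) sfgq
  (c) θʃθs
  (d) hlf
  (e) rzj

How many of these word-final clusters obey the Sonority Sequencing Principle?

0

(a) sonority 1-7-8-2: ill-formed.
(b) sonority 3-3-2-1: ill-formed.
(c) sonority 3-3-3-3: ill-formed.
(d) sonority 3-6-3: ill-formed.
(e) sonority 7-4-8: ill-formed.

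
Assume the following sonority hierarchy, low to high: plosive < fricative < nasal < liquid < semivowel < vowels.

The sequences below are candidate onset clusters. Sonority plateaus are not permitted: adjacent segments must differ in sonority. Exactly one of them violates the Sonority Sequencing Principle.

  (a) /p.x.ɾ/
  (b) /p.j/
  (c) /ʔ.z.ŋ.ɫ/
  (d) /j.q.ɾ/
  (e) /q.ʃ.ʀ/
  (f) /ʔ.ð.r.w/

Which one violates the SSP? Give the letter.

(a) sonority 1-2-4: well-formed.
(b) sonority 1-5: well-formed.
(c) sonority 1-2-3-4: well-formed.
(d) sonority 5-1-4: ill-formed.
(e) sonority 1-2-4: well-formed.
(f) sonority 1-2-4-5: well-formed.

d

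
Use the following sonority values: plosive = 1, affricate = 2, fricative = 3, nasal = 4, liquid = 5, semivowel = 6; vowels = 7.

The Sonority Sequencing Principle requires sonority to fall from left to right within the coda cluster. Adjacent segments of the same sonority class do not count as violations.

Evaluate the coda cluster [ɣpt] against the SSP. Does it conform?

/ɣ/: fricative = 3.
/p/: plosive = 1.
/t/: plosive = 1.
The profile 3-1-1 is non-increasing (plateaus allowed), so the coda cluster satisfies the SSP.

yes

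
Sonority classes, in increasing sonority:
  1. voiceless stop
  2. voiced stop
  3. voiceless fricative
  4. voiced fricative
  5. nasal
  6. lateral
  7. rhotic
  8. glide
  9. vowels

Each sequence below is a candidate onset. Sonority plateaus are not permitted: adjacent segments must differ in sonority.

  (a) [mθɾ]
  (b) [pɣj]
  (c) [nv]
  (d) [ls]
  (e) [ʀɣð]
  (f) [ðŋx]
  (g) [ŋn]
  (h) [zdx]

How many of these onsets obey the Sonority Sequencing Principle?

(a) sonority 5-3-7: ill-formed.
(b) sonority 1-4-8: well-formed.
(c) sonority 5-4: ill-formed.
(d) sonority 6-3: ill-formed.
(e) sonority 7-4-4: ill-formed.
(f) sonority 4-5-3: ill-formed.
(g) sonority 5-5: ill-formed.
(h) sonority 4-2-3: ill-formed.

1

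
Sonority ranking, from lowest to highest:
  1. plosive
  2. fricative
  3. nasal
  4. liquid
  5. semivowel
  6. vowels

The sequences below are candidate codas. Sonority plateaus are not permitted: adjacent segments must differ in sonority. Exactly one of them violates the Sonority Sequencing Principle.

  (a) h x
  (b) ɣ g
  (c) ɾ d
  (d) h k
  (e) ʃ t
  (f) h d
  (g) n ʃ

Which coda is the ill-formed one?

(a) h x: profile 2-2 — violates.
(b) ɣ g: profile 2-1 — obeys.
(c) ɾ d: profile 4-1 — obeys.
(d) h k: profile 2-1 — obeys.
(e) ʃ t: profile 2-1 — obeys.
(f) h d: profile 2-1 — obeys.
(g) n ʃ: profile 3-2 — obeys.

a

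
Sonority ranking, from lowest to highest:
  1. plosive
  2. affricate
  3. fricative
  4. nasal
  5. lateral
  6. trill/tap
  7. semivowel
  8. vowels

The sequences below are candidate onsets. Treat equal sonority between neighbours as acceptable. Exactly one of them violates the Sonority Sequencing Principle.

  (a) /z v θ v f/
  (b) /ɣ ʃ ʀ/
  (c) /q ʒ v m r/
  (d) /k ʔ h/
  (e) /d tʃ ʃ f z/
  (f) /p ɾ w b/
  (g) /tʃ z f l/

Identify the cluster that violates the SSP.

f

(a) /z v θ v f/: profile 3-3-3-3-3 — obeys.
(b) /ɣ ʃ ʀ/: profile 3-3-6 — obeys.
(c) /q ʒ v m r/: profile 1-3-3-4-6 — obeys.
(d) /k ʔ h/: profile 1-1-3 — obeys.
(e) /d tʃ ʃ f z/: profile 1-2-3-3-3 — obeys.
(f) /p ɾ w b/: profile 1-6-7-1 — violates.
(g) /tʃ z f l/: profile 2-3-3-5 — obeys.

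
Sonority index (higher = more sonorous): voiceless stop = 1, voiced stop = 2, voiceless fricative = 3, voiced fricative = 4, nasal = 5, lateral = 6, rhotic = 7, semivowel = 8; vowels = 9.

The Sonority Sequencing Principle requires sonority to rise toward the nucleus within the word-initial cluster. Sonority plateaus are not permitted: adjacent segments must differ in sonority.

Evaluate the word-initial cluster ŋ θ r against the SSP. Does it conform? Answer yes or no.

/ŋ/ is a nasal (sonority 5).
/θ/ is a voiceless fricative (sonority 3).
/r/ is a rhotic (sonority 7).
The profile is 5-3-7. Between /ŋ/ (5) and /θ/ (3) sonority does not rise, so the cluster violates the SSP.

no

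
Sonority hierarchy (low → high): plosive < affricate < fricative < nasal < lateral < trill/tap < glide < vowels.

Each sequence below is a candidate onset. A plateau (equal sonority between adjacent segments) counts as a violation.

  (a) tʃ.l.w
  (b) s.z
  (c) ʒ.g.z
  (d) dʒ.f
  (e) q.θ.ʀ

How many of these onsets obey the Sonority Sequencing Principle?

3

(a) sonority 2-5-7: well-formed.
(b) sonority 3-3: ill-formed.
(c) sonority 3-1-3: ill-formed.
(d) sonority 2-3: well-formed.
(e) sonority 1-3-6: well-formed.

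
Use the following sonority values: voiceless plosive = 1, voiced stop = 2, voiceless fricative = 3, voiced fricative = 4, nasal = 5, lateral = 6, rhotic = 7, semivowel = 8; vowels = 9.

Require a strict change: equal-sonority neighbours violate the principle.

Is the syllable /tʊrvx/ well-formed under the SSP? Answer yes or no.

Onset: /t/ is a voiceless plosive (sonority 1); then the nucleus /ʊ/ (sonority 9).
Onset profile 1-9 — rises to the nucleus.
Coda: /r/ is a rhotic (sonority 7), /v/ is a voiced fricative (sonority 4), /x/ is a voiceless fricative (sonority 3).
Coda profile 9-7-4-3 — falls from the nucleus.

yes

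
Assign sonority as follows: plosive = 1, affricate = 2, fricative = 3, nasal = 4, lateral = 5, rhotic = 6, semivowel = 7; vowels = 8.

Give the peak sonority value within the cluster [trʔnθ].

/t/ — plosive, sonority 1.
/r/ — rhotic, sonority 6.
/ʔ/ — plosive, sonority 1.
/n/ — nasal, sonority 4.
/θ/ — fricative, sonority 3.
The maximum is 6.

6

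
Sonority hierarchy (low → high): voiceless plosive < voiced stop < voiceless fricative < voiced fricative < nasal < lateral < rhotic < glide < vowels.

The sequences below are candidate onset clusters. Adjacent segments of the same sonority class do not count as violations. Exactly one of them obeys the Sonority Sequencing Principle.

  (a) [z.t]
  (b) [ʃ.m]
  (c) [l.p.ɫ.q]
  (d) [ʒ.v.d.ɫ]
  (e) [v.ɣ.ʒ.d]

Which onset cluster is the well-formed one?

b

(a) [z.t]: profile 4-1 — violates.
(b) [ʃ.m]: profile 3-5 — obeys.
(c) [l.p.ɫ.q]: profile 6-1-6-1 — violates.
(d) [ʒ.v.d.ɫ]: profile 4-4-2-6 — violates.
(e) [v.ɣ.ʒ.d]: profile 4-4-4-2 — violates.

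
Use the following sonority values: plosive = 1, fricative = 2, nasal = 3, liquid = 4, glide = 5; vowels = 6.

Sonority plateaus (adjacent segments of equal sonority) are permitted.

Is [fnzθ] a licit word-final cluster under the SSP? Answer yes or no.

/f/: fricative = 2.
/n/: nasal = 3.
/z/: fricative = 2.
/θ/: fricative = 2.
The profile is 2-3-2-2. Between /f/ (2) and /n/ (3) sonority does not fall, so the cluster violates the SSP.

no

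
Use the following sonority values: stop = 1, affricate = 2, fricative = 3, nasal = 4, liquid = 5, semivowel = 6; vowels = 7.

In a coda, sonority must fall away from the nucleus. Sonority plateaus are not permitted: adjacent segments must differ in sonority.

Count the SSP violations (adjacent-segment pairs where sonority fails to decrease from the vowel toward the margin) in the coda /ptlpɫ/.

3

/p/ is a stop (sonority 1).
/t/ is a stop (sonority 1).
/l/ is a liquid (sonority 5).
/p/ is a stop (sonority 1).
/ɫ/ is a liquid (sonority 5).
/p/→/t/: 1→1 (plateau) — violation.
/t/→/l/: 1→5 (does not fall) — violation.
/l/→/p/: 5→1 (falls) — ok.
/p/→/ɫ/: 1→5 (does not fall) — violation.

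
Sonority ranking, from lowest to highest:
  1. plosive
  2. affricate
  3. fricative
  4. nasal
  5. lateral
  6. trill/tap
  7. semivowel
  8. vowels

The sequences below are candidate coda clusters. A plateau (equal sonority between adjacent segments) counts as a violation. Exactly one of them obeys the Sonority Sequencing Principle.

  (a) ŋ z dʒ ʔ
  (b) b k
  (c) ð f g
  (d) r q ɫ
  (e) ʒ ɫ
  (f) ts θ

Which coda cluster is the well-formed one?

a

(a) ŋ z dʒ ʔ: profile 4-3-2-1 — obeys.
(b) b k: profile 1-1 — violates.
(c) ð f g: profile 3-3-1 — violates.
(d) r q ɫ: profile 6-1-5 — violates.
(e) ʒ ɫ: profile 3-5 — violates.
(f) ts θ: profile 2-3 — violates.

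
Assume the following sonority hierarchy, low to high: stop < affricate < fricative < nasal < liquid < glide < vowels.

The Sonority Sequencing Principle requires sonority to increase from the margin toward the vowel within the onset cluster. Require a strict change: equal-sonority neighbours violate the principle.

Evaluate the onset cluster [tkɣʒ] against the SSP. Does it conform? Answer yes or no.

/t/ — stop, sonority 1.
/k/ — stop, sonority 1.
/ɣ/ — fricative, sonority 3.
/ʒ/ — fricative, sonority 3.
The profile is 1-1-3-3. Between /t/ (1) and /k/ (1) sonority does not rise, so the cluster violates the SSP.

no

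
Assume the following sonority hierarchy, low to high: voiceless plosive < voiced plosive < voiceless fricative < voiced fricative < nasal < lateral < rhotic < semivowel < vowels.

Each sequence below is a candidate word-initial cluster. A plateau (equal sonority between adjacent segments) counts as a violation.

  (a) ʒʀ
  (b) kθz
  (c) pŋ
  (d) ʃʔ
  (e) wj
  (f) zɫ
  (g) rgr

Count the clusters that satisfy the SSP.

4

(a) 4-7 → obeys
(b) 1-3-4 → obeys
(c) 1-5 → obeys
(d) 3-1 → violates
(e) 8-8 → violates
(f) 4-6 → obeys
(g) 7-2-7 → violates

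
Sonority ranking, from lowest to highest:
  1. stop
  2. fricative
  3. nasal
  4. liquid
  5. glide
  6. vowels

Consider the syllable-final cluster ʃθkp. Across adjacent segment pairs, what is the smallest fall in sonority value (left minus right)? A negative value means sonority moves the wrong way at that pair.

/ʃ/ is a fricative (sonority 2).
/θ/ is a fricative (sonority 2).
/k/ is a stop (sonority 1).
/p/ is a stop (sonority 1).
/ʃ/→/θ/: change +0.
/θ/→/k/: change +1.
/k/→/p/: change +0.
Minimum = 0.

0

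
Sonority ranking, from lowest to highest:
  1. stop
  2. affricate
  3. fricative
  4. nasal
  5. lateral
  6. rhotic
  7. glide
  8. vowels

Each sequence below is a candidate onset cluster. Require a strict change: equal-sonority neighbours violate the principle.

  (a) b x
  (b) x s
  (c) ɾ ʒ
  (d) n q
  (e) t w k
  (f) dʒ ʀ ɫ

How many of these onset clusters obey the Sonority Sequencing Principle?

1

(a) 1-3 → obeys
(b) 3-3 → violates
(c) 6-3 → violates
(d) 4-1 → violates
(e) 1-7-1 → violates
(f) 2-6-5 → violates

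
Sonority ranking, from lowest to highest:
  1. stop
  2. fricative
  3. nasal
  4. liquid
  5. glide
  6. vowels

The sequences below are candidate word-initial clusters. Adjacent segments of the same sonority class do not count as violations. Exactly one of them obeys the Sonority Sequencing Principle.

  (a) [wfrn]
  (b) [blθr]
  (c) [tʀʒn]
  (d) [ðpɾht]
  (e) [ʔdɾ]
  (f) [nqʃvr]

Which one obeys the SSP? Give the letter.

(a) sonority 5-2-4-3: ill-formed.
(b) sonority 1-4-2-4: ill-formed.
(c) sonority 1-4-2-3: ill-formed.
(d) sonority 2-1-4-2-1: ill-formed.
(e) sonority 1-1-4: well-formed.
(f) sonority 3-1-2-2-4: ill-formed.

e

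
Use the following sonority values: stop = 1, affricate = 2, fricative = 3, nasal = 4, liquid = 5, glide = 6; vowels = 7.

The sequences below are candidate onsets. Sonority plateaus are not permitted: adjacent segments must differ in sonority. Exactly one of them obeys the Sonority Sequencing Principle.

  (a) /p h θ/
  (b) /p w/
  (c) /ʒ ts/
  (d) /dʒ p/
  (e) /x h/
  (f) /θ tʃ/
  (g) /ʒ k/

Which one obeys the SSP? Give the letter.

b

(a) 1-3-3 → violates
(b) 1-6 → obeys
(c) 3-2 → violates
(d) 2-1 → violates
(e) 3-3 → violates
(f) 3-2 → violates
(g) 3-1 → violates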